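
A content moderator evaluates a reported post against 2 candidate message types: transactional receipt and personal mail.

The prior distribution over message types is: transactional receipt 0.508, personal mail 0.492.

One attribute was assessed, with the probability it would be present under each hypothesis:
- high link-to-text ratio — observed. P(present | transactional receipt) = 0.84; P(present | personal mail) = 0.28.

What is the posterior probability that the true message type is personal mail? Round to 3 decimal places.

For each hypothesis, the unnormalized posterior weight is prior × likelihood:
  transactional receipt: 0.508 × 0.84 = 0.42672
  personal mail: 0.492 × 0.28 = 0.13776
Marginal likelihood of the evidence = 0.56448.
P(personal mail | evidence) = 0.13776 / 0.56448 ≈ 0.244.

0.244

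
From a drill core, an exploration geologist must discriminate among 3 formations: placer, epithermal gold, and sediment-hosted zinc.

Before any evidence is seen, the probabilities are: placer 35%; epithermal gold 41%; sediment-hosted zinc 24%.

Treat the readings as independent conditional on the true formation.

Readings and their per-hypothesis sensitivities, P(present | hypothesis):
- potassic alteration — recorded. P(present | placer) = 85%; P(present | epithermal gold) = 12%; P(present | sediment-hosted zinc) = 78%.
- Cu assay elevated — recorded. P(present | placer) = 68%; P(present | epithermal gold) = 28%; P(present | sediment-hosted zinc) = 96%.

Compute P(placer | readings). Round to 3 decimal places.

0.511

By Bayes' rule with conditional independence, the unnormalized weight for each hypothesis is prior × ∏ likelihoods:
  placer: 0.35 × 0.85 × 0.68 = 0.2023
  epithermal gold: 0.41 × 0.12 × 0.28 = 0.013776
  sediment-hosted zinc: 0.24 × 0.78 × 0.96 = 0.17971
Normalizing constant Z = 0.2023 + 0.013776 + 0.17971 = 0.39579.
P(placer | evidence) = 0.2023 / 0.39579 ≈ 0.511.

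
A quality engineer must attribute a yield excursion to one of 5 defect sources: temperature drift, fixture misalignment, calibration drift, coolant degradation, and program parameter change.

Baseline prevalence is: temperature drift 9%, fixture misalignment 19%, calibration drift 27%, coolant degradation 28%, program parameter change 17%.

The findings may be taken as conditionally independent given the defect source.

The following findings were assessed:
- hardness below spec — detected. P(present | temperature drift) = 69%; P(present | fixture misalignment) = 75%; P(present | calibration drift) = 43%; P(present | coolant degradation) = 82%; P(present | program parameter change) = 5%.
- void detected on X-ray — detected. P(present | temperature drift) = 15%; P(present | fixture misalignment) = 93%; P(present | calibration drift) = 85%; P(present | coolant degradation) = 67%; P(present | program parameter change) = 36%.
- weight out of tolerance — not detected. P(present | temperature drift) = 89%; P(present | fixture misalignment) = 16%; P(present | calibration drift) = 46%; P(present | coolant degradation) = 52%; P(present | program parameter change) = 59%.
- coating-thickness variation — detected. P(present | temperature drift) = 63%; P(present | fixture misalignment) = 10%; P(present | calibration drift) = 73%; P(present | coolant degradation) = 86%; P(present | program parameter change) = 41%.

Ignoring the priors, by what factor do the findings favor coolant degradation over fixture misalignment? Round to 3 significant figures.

3.87

The Bayes factor is the ratio of the joint likelihoods of the evidence pattern under the two hypotheses (using 1 − P(present | H) for each absent finding).
  coolant degradation: 0.82 × 0.67 × (1 − 0.52) × 0.86 = 0.22679
  fixture misalignment: 0.75 × 0.93 × (1 − 0.16) × 0.10 = 0.05859
Bayes factor = 0.22679 / 0.05859 ≈ 3.87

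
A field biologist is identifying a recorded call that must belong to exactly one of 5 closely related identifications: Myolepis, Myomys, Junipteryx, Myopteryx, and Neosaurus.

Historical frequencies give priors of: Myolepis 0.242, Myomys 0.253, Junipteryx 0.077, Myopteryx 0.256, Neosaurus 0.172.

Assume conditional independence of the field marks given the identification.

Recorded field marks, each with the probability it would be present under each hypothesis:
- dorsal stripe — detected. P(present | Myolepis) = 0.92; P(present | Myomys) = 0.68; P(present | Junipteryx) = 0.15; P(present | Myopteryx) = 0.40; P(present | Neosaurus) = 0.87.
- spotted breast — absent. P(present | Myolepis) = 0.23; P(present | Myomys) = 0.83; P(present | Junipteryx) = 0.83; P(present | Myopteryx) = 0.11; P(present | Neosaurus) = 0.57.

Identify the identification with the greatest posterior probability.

Myolepis

By Bayes' rule with conditional independence, the unnormalized weight for each hypothesis is prior × ∏ likelihoods (using 1 − P(present | H) for each absent field mark):
  Myolepis: 0.242 × 0.92 × (1 − 0.23) = 0.17143
  Myomys: 0.253 × 0.68 × (1 − 0.83) = 0.029247
  Junipteryx: 0.077 × 0.15 × (1 − 0.83) = 0.0019635
  Myopteryx: 0.256 × 0.40 × (1 − 0.11) = 0.091136
  Neosaurus: 0.172 × 0.87 × (1 − 0.57) = 0.064345
The unnormalized weights sum to 0.35812.
P(Myolepis | evidence) ≈ 0.17143 / 0.35812 ≈ 0.479
P(Myomys | evidence) ≈ 0.029247 / 0.35812 ≈ 0.082
P(Junipteryx | evidence) ≈ 0.0019635 / 0.35812 ≈ 0.005
P(Myopteryx | evidence) ≈ 0.091136 / 0.35812 ≈ 0.254
P(Neosaurus | evidence) ≈ 0.064345 / 0.35812 ≈ 0.180
The largest is 0.479, so Myolepis is most probable.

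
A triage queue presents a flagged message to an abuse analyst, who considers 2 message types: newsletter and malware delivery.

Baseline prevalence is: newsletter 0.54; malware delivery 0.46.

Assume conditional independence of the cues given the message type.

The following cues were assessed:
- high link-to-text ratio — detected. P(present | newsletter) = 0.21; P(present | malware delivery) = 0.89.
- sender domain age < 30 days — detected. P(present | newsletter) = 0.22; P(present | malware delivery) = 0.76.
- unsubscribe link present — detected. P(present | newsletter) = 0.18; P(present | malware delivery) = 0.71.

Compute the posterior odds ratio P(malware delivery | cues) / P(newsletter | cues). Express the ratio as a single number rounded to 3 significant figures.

The normalizing constant cancels in an odds ratio, so compute prior × likelihood for the two hypotheses only:
  malware delivery: 0.46 × 0.89 × 0.76 × 0.71 = 0.22091
  newsletter: 0.54 × 0.21 × 0.22 × 0.18 = 0.0044906
Odds(malware delivery : newsletter) = 0.22091 / 0.0044906 ≈ 49.2.

49.2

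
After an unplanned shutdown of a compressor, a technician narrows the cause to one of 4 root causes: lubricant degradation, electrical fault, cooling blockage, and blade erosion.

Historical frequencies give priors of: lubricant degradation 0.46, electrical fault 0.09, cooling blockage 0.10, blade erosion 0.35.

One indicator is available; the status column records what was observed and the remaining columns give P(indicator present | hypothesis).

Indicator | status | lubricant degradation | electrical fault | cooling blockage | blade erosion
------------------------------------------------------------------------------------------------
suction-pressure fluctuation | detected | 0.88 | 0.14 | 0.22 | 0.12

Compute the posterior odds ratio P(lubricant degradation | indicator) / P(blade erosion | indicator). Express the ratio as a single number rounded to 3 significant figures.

9.64

Unnormalized posterior weight (prior times the indicator likelihood) for each of the two hypotheses:
  lubricant degradation: 0.46 × 0.88 = 0.4048
  blade erosion: 0.35 × 0.12 = 0.042
Posterior odds = 0.4048 / 0.042 ≈ 9.64.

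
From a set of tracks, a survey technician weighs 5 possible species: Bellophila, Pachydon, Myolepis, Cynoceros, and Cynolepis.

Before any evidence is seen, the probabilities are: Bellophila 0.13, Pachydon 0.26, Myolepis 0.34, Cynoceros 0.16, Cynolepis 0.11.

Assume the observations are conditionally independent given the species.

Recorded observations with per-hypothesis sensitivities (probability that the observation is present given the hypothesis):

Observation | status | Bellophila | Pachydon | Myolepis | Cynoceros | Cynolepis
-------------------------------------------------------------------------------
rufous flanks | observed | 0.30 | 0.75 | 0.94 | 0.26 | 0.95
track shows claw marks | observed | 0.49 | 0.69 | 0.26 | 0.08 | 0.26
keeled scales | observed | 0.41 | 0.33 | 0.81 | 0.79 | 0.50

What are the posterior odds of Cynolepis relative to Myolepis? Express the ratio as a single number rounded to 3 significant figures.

The normalizing constant cancels in an odds ratio, so compute prior × likelihood for the two hypotheses only:
  Cynolepis: 0.11 × 0.95 × 0.26 × 0.50 = 0.013585
  Myolepis: 0.34 × 0.94 × 0.26 × 0.81 = 0.067308
Odds(Cynolepis : Myolepis) = 0.013585 / 0.067308 ≈ 0.202.

0.202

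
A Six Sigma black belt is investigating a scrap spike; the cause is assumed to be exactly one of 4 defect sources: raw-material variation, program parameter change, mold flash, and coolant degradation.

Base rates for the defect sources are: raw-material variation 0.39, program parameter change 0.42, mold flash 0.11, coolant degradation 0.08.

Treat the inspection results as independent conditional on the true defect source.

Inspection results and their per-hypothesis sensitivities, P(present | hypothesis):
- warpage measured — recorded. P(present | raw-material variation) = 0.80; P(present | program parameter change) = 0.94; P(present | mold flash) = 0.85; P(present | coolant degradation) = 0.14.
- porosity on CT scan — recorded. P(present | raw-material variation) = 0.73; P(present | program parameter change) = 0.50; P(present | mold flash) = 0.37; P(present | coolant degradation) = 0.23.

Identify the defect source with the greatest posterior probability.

raw-material variation

For each hypothesis, the unnormalized posterior weight is prior × product of the inspection result likelihoods:
  raw-material variation: 0.39 × 0.80 × 0.73 = 0.22776
  program parameter change: 0.42 × 0.94 × 0.50 = 0.1974
  mold flash: 0.11 × 0.85 × 0.37 = 0.034595
  coolant degradation: 0.08 × 0.14 × 0.23 = 0.002576
Normalizing constant Z = 0.22776 + 0.1974 + 0.034595 + 0.002576 = 0.46233.
P(raw-material variation | evidence) ≈ 0.22776 / 0.46233 ≈ 0.493
P(program parameter change | evidence) ≈ 0.1974 / 0.46233 ≈ 0.427
P(mold flash | evidence) ≈ 0.034595 / 0.46233 ≈ 0.075
P(coolant degradation | evidence) ≈ 0.002576 / 0.46233 ≈ 0.006
The largest is 0.493, so raw-material variation is most probable.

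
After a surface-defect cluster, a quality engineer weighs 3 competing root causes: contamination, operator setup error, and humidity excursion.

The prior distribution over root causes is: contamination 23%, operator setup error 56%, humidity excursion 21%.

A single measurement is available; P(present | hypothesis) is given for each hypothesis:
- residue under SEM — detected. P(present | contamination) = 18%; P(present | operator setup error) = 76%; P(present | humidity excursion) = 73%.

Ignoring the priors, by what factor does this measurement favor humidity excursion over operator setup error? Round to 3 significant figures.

The Bayes factor is the ratio of the two likelihoods.
  humidity excursion: 0.73
  operator setup error: 0.76
Bayes factor = 0.73 / 0.76 ≈ 0.961

0.961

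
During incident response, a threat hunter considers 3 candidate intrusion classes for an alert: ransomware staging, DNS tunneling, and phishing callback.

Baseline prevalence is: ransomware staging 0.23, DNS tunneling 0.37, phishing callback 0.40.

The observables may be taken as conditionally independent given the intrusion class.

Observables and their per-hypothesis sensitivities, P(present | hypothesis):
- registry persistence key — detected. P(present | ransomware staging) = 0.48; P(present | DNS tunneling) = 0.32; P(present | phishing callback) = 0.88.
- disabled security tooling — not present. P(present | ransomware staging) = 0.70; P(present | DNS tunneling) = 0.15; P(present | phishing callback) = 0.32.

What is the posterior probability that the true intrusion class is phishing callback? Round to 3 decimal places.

Multiply each prior by the joint likelihood of the observable pattern (using 1 − P(present | H) for each absent observable):
  ransomware staging: 0.23 × 0.48 × (1 − 0.70) = 0.03312
  DNS tunneling: 0.37 × 0.32 × (1 − 0.15) = 0.10064
  phishing callback: 0.40 × 0.88 × (1 − 0.32) = 0.23936
The unnormalized weights sum to 0.37312.
P(phishing callback | evidence) = 0.23936 / 0.37312 ≈ 0.642.

0.642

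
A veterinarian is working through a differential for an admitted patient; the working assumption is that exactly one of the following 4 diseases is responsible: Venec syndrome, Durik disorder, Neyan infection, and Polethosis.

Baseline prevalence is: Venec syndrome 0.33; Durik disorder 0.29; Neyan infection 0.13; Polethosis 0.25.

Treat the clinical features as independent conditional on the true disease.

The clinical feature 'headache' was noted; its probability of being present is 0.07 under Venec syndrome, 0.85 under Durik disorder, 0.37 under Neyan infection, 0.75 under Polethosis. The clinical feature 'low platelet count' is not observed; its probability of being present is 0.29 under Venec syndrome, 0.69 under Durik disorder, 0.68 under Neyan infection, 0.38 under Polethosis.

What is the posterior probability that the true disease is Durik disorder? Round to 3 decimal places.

For each hypothesis, the unnormalized posterior weight is prior × product of the clinical feature likelihoods (using 1 − P(present | H) for each absent clinical feature):
  Venec syndrome: 0.33 × 0.07 × (1 − 0.29) = 0.016401
  Durik disorder: 0.29 × 0.85 × (1 − 0.69) = 0.076415
  Neyan infection: 0.13 × 0.37 × (1 − 0.68) = 0.015392
  Polethosis: 0.25 × 0.75 × (1 − 0.38) = 0.11625
Normalizing constant Z = 0.016401 + 0.076415 + 0.015392 + 0.11625 = 0.22446.
P(Durik disorder | evidence) = 0.076415 / 0.22446 ≈ 0.340.

0.340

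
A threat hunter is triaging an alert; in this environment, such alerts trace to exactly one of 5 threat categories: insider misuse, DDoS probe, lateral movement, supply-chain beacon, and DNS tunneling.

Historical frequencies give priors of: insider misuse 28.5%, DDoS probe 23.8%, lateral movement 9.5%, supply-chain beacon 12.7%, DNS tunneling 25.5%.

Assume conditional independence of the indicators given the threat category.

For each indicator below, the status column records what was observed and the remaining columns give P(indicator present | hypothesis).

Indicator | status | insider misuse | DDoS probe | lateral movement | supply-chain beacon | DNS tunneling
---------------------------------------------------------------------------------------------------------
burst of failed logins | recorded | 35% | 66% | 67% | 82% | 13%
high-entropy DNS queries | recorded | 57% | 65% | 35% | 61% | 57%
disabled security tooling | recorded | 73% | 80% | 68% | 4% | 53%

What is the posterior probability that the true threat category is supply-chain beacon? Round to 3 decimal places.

For each hypothesis, the unnormalized posterior weight is prior × product of the indicator likelihoods:
  insider misuse: 0.285 × 0.35 × 0.57 × 0.73 = 0.041506
  DDoS probe: 0.238 × 0.66 × 0.65 × 0.80 = 0.081682
  lateral movement: 0.095 × 0.67 × 0.35 × 0.68 = 0.015149
  supply-chain beacon: 0.127 × 0.82 × 0.61 × 0.04 = 0.002541
  DNS tunneling: 0.255 × 0.13 × 0.57 × 0.53 = 0.010015
Marginal likelihood of the evidence = 0.15089.
P(supply-chain beacon | evidence) = 0.002541 / 0.15089 ≈ 0.017.

0.017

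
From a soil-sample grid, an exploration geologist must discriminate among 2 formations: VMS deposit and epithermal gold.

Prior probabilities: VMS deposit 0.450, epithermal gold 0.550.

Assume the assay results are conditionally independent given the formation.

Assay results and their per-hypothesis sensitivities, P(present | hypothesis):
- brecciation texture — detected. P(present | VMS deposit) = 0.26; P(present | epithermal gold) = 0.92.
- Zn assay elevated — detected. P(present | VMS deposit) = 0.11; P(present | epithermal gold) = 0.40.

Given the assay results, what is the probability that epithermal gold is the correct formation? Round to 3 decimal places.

For each hypothesis, the unnormalized posterior weight is prior × product of the assay result likelihoods:
  VMS deposit: 0.450 × 0.26 × 0.11 = 0.01287
  epithermal gold: 0.550 × 0.92 × 0.40 = 0.2024
The unnormalized weights sum to 0.21527.
P(epithermal gold | evidence) = 0.2024 / 0.21527 ≈ 0.940.

0.940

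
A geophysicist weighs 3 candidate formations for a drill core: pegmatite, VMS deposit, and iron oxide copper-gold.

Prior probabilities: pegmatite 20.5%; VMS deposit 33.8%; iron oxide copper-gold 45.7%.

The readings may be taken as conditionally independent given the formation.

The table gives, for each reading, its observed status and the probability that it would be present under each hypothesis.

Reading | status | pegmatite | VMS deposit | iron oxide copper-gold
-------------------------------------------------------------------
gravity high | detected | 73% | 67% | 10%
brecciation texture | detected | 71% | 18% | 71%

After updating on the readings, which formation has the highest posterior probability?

Multiply each prior by the joint likelihood of the reading pattern:
  pegmatite: 0.205 × 0.73 × 0.71 = 0.10625
  VMS deposit: 0.338 × 0.67 × 0.18 = 0.040763
  iron oxide copper-gold: 0.457 × 0.10 × 0.71 = 0.032447
Marginal likelihood of the evidence = 0.17946.
P(pegmatite | evidence) ≈ 0.10625 / 0.17946 ≈ 0.592
P(VMS deposit | evidence) ≈ 0.040763 / 0.17946 ≈ 0.227
P(iron oxide copper-gold | evidence) ≈ 0.032447 / 0.17946 ≈ 0.181
The largest is 0.592, so pegmatite is most probable.

pegmatite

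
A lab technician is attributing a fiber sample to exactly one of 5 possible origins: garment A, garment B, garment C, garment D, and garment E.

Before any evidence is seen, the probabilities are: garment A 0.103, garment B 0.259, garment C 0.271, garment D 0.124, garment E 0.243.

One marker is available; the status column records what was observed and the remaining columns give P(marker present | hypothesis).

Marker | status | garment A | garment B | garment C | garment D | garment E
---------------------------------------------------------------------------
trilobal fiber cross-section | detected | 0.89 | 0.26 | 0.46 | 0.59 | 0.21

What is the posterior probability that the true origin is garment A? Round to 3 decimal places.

For each hypothesis, the unnormalized posterior weight is prior × likelihood:
  garment A: 0.103 × 0.89 = 0.09167
  garment B: 0.259 × 0.26 = 0.06734
  garment C: 0.271 × 0.46 = 0.12466
  garment D: 0.124 × 0.59 = 0.07316
  garment E: 0.243 × 0.21 = 0.05103
Marginal likelihood of the evidence = 0.40786.
P(garment A | evidence) = 0.09167 / 0.40786 ≈ 0.225.

0.225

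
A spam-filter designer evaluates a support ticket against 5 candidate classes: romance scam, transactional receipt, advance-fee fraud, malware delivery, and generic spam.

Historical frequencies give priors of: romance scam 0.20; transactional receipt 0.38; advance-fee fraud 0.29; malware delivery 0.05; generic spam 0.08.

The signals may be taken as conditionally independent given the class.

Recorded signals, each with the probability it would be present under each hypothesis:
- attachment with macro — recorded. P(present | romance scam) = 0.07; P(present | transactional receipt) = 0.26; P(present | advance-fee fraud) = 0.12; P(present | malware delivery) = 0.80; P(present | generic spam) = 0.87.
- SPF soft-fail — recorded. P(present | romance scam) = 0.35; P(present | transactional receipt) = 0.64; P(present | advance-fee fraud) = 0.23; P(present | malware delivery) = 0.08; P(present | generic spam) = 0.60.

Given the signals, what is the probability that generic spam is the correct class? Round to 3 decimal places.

By Bayes' rule with conditional independence, the unnormalized weight for each hypothesis is prior × ∏ likelihoods:
  romance scam: 0.20 × 0.07 × 0.35 = 0.0049
  transactional receipt: 0.38 × 0.26 × 0.64 = 0.063232
  advance-fee fraud: 0.29 × 0.12 × 0.23 = 0.008004
  malware delivery: 0.05 × 0.80 × 0.08 = 0.0032
  generic spam: 0.08 × 0.87 × 0.60 = 0.04176
Marginal likelihood of the evidence = 0.1211.
P(generic spam | evidence) = 0.04176 / 0.1211 ≈ 0.345.

0.345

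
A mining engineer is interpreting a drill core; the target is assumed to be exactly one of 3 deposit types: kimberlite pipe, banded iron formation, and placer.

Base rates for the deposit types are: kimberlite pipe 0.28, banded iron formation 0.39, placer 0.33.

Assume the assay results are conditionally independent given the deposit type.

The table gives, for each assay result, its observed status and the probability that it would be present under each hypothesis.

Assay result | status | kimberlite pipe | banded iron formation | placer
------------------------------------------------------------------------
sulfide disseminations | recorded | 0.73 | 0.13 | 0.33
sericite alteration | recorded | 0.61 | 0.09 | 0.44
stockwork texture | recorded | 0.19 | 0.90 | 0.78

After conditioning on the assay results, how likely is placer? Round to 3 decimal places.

Multiply each prior by the joint likelihood of the assay result pattern:
  kimberlite pipe: 0.28 × 0.73 × 0.61 × 0.19 = 0.02369
  banded iron formation: 0.39 × 0.13 × 0.09 × 0.90 = 0.0041067
  placer: 0.33 × 0.33 × 0.44 × 0.78 = 0.037374
The unnormalized weights sum to 0.065171.
P(placer | evidence) = 0.037374 / 0.065171 ≈ 0.573.

0.573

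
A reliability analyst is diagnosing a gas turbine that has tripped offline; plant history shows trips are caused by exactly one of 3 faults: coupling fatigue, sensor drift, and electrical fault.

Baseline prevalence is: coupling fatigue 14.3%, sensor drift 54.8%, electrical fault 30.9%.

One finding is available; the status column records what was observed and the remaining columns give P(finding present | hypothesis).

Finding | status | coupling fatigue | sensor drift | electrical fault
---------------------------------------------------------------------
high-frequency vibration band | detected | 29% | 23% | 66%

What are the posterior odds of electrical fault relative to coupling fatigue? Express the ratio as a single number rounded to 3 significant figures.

4.92

Posterior odds equal prior odds times the likelihood ratio; only the two competing hypotheses matter.
  electrical fault: 0.309 × 0.66 = 0.20394
  coupling fatigue: 0.143 × 0.29 = 0.04147
Posterior odds = 0.20394 / 0.04147 ≈ 4.92.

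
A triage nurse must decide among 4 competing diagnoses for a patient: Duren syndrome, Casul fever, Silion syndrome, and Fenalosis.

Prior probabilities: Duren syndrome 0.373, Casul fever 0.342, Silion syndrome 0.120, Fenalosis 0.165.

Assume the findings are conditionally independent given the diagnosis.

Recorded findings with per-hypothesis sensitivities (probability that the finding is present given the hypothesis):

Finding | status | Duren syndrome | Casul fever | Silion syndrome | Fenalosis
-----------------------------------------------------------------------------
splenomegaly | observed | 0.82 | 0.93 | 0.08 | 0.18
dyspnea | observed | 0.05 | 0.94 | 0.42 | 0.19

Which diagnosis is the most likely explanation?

Casul fever

Multiply each prior by the joint likelihood of the evidence pattern:
  Duren syndrome: 0.373 × 0.82 × 0.05 = 0.015293
  Casul fever: 0.342 × 0.93 × 0.94 = 0.29898
  Silion syndrome: 0.120 × 0.08 × 0.42 = 0.004032
  Fenalosis: 0.165 × 0.18 × 0.19 = 0.005643
Normalizing constant Z = 0.015293 + 0.29898 + 0.004032 + 0.005643 = 0.32394.
P(Duren syndrome | evidence) ≈ 0.015293 / 0.32394 ≈ 0.047
P(Casul fever | evidence) ≈ 0.29898 / 0.32394 ≈ 0.923
P(Silion syndrome | evidence) ≈ 0.004032 / 0.32394 ≈ 0.012
P(Fenalosis | evidence) ≈ 0.005643 / 0.32394 ≈ 0.017
The largest is 0.923, so Casul fever is most probable.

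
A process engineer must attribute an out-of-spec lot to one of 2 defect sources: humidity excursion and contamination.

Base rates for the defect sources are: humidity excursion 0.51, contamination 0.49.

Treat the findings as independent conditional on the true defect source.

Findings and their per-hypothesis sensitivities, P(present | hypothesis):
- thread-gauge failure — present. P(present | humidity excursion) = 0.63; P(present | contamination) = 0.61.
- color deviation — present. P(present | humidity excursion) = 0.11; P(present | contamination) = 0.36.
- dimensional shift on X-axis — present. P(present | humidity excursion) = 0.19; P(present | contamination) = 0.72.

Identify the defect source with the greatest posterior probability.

Multiply each prior by the joint likelihood of the evidence pattern:
  humidity excursion: 0.51 × 0.63 × 0.11 × 0.19 = 0.0067152
  contamination: 0.49 × 0.61 × 0.36 × 0.72 = 0.077475
Marginal likelihood of the evidence = 0.08419.
P(humidity excursion | evidence) ≈ 0.0067152 / 0.08419 ≈ 0.080
P(contamination | evidence) ≈ 0.077475 / 0.08419 ≈ 0.920
The largest is 0.920, so contamination is most probable.

contamination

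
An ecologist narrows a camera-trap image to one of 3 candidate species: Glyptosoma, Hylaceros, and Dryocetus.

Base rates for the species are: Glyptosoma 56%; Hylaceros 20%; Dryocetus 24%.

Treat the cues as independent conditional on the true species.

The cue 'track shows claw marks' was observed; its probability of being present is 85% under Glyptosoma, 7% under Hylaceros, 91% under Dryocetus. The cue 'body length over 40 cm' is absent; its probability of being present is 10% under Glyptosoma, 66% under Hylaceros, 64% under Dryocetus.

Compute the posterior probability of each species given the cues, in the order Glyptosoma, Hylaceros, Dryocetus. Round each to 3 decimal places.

0.837, 0.009, 0.154

Multiply each prior by the joint likelihood of the cue pattern (using 1 − P(present | H) for each absent cue):
  Glyptosoma: 0.56 × 0.85 × (1 − 0.10) = 0.4284
  Hylaceros: 0.20 × 0.07 × (1 − 0.66) = 0.00476
  Dryocetus: 0.24 × 0.91 × (1 − 0.64) = 0.078624
Normalizing constant Z = 0.4284 + 0.00476 + 0.078624 = 0.51178.
P(Glyptosoma | evidence) = 0.4284 / 0.51178 ≈ 0.837
P(Hylaceros | evidence) = 0.00476 / 0.51178 ≈ 0.009
P(Dryocetus | evidence) = 0.078624 / 0.51178 ≈ 0.154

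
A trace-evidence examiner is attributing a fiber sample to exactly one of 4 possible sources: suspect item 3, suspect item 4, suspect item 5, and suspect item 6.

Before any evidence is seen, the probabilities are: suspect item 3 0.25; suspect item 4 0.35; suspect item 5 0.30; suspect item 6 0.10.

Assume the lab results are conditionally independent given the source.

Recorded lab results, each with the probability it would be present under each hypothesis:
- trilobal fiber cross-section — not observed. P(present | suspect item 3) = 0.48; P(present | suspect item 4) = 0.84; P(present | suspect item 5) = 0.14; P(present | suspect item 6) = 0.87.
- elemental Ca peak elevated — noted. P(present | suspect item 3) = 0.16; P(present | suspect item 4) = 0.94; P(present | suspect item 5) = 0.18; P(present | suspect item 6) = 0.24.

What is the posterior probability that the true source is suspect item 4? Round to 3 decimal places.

By Bayes' rule with conditional independence, the unnormalized weight for each hypothesis is prior × ∏ likelihoods (using 1 − P(present | H) for each absent lab result):
  suspect item 3: 0.25 × (1 − 0.48) × 0.16 = 0.0208
  suspect item 4: 0.35 × (1 − 0.84) × 0.94 = 0.05264
  suspect item 5: 0.30 × (1 − 0.14) × 0.18 = 0.04644
  suspect item 6: 0.10 × (1 − 0.87) × 0.24 = 0.00312
Normalizing constant Z = 0.0208 + 0.05264 + 0.04644 + 0.00312 = 0.123.
P(suspect item 4 | evidence) = 0.05264 / 0.123 ≈ 0.428.

0.428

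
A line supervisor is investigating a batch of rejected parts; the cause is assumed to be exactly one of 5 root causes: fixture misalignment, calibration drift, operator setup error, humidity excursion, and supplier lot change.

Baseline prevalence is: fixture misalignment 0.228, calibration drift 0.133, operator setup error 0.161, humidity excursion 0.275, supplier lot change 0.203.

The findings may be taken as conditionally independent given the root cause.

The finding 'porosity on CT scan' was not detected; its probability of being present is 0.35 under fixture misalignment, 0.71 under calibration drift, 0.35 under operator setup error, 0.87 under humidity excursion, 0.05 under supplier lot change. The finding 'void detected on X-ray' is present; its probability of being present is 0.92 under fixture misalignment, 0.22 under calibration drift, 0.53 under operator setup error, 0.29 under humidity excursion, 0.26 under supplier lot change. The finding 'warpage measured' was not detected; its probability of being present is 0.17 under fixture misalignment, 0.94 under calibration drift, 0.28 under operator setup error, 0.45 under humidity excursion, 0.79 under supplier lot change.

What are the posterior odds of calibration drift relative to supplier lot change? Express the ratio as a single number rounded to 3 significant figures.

The normalizing constant cancels in an odds ratio, so compute prior × likelihood for the two hypotheses only (using 1 − P(present | H) for each absent finding):
  calibration drift: 0.133 × (1 − 0.71) × 0.22 × (1 − 0.94) = 0.00050912
  supplier lot change: 0.203 × (1 − 0.05) × 0.26 × (1 − 0.79) = 0.01053
Odds(calibration drift : supplier lot change) = 0.00050912 / 0.01053 ≈ 0.0484.

0.0484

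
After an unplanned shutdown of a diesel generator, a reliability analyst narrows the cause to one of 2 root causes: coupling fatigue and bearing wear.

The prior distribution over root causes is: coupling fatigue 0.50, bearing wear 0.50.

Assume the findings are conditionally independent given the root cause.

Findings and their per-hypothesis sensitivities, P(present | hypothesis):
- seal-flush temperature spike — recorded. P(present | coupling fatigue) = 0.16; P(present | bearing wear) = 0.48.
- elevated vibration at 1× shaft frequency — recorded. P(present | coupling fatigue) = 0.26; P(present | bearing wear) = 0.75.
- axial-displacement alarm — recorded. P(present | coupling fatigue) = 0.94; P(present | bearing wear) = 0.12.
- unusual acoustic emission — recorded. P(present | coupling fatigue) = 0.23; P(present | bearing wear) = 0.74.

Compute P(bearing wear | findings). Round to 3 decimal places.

0.780

By Bayes' rule with conditional independence, the unnormalized weight for each hypothesis is prior × ∏ likelihoods:
  coupling fatigue: 0.50 × 0.16 × 0.26 × 0.94 × 0.23 = 0.004497
  bearing wear: 0.50 × 0.48 × 0.75 × 0.12 × 0.74 = 0.015984
The unnormalized weights sum to 0.020481.
P(bearing wear | evidence) = 0.015984 / 0.020481 ≈ 0.780.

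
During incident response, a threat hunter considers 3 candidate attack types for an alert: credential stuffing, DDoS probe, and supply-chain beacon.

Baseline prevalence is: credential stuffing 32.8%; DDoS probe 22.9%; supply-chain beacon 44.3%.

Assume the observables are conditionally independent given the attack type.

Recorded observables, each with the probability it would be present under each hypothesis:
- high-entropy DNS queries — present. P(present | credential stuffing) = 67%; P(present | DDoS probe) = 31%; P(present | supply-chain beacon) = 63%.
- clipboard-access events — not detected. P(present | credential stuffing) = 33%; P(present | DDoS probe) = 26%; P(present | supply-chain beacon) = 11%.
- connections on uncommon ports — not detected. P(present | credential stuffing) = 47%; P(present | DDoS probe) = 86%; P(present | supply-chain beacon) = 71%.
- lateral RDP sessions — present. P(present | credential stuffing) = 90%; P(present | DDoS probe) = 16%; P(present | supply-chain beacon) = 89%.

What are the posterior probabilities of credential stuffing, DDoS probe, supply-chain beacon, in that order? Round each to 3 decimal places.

Multiply each prior by the joint likelihood of the observable pattern (using 1 − P(present | H) for each absent observable):
  credential stuffing: 0.328 × 0.67 × (1 − 0.33) × (1 − 0.47) × 0.90 = 0.070233
  DDoS probe: 0.229 × 0.31 × (1 − 0.26) × (1 − 0.86) × 0.16 = 0.0011767
  supply-chain beacon: 0.443 × 0.63 × (1 − 0.11) × (1 − 0.71) × 0.89 = 0.064109
Marginal likelihood of the evidence = 0.13552.
P(credential stuffing | evidence) = 0.070233 / 0.13552 ≈ 0.518
P(DDoS probe | evidence) = 0.0011767 / 0.13552 ≈ 0.009
P(supply-chain beacon | evidence) = 0.064109 / 0.13552 ≈ 0.473

0.518, 0.009, 0.473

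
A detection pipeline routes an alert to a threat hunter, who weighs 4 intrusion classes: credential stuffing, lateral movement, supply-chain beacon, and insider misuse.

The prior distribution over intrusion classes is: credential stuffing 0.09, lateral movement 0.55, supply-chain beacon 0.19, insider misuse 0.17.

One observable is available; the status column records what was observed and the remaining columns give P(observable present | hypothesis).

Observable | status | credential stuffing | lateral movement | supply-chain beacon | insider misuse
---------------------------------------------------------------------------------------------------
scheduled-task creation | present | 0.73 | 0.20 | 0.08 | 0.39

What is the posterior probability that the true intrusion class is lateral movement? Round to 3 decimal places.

0.428

For each hypothesis, the unnormalized posterior weight is prior × likelihood:
  credential stuffing: 0.09 × 0.73 = 0.0657
  lateral movement: 0.55 × 0.20 = 0.11
  supply-chain beacon: 0.19 × 0.08 = 0.0152
  insider misuse: 0.17 × 0.39 = 0.0663
The unnormalized weights sum to 0.2572.
P(lateral movement | evidence) = 0.11 / 0.2572 ≈ 0.428.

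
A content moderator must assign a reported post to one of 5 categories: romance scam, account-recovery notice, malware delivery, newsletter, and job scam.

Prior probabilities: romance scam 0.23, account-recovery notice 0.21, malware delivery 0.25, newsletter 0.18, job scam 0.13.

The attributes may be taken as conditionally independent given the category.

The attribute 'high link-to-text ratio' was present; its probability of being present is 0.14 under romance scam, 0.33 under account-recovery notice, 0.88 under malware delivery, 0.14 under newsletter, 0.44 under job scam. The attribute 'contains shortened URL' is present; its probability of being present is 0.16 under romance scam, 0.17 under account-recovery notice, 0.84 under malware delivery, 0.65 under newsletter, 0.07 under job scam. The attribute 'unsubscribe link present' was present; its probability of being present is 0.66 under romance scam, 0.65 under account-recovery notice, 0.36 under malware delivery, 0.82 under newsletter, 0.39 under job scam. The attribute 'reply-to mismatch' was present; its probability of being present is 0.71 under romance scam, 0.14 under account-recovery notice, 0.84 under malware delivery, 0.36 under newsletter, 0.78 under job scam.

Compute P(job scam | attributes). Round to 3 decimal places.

By Bayes' rule with conditional independence, the unnormalized weight for each hypothesis is prior × ∏ likelihoods:
  romance scam: 0.23 × 0.14 × 0.16 × 0.66 × 0.71 = 0.0024142
  account-recovery notice: 0.21 × 0.33 × 0.17 × 0.65 × 0.14 = 0.0010721
  malware delivery: 0.25 × 0.88 × 0.84 × 0.36 × 0.84 = 0.055884
  newsletter: 0.18 × 0.14 × 0.65 × 0.82 × 0.36 = 0.0048354
  job scam: 0.13 × 0.44 × 0.07 × 0.39 × 0.78 = 0.001218
Marginal likelihood of the evidence = 0.065423.
P(job scam | evidence) = 0.001218 / 0.065423 ≈ 0.019.

0.019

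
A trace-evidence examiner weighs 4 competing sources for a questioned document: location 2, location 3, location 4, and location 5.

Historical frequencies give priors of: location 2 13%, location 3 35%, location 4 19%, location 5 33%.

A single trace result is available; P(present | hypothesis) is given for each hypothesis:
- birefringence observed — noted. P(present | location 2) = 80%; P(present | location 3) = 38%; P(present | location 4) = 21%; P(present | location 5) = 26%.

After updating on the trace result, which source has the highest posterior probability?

location 3

By Bayes' rule, the unnormalized weight for each hypothesis is prior × likelihood:
  location 2: 0.13 × 0.80 = 0.104
  location 3: 0.35 × 0.38 = 0.133
  location 4: 0.19 × 0.21 = 0.0399
  location 5: 0.33 × 0.26 = 0.0858
Normalizing constant Z = 0.104 + 0.133 + 0.0399 + 0.0858 = 0.3627.
P(location 2 | evidence) ≈ 0.104 / 0.3627 ≈ 0.287
P(location 3 | evidence) ≈ 0.133 / 0.3627 ≈ 0.367
P(location 4 | evidence) ≈ 0.0399 / 0.3627 ≈ 0.110
P(location 5 | evidence) ≈ 0.0858 / 0.3627 ≈ 0.237
The largest is 0.367, so location 3 is most probable.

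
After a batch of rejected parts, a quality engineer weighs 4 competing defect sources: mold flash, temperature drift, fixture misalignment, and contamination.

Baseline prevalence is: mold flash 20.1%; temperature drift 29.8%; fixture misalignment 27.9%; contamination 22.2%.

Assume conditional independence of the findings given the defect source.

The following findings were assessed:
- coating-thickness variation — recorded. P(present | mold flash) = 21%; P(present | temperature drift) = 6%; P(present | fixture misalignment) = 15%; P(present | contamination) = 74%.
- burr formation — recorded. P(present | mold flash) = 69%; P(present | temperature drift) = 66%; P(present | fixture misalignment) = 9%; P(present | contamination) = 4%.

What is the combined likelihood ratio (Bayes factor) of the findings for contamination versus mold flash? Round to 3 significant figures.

0.204

Joint likelihood of the evidence pattern under each hypothesis:
  contamination: 0.74 × 0.04 = 0.0296
  mold flash: 0.21 × 0.69 = 0.1449
Bayes factor = 0.0296 / 0.1449 ≈ 0.204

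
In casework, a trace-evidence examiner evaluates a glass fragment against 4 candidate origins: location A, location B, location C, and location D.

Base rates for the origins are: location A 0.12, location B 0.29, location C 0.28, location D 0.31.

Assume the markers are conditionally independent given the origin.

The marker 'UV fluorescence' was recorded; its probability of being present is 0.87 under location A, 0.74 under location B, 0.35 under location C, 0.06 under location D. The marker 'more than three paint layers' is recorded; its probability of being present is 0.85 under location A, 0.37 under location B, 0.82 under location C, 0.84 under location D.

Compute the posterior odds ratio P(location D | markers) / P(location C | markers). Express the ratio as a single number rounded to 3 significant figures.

The normalizing constant cancels in an odds ratio, so compute prior × likelihood for the two hypotheses only:
  location D: 0.31 × 0.06 × 0.84 = 0.015624
  location C: 0.28 × 0.35 × 0.82 = 0.08036
Odds(location D : location C) = 0.015624 / 0.08036 ≈ 0.194.

0.194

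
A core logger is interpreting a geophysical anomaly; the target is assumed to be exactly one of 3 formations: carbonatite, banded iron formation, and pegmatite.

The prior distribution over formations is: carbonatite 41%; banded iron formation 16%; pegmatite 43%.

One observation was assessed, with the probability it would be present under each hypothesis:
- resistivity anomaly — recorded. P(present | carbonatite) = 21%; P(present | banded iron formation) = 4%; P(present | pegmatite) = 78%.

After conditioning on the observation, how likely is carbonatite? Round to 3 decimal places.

Multiply each prior by the likelihood of the observation:
  carbonatite: 0.41 × 0.21 = 0.0861
  banded iron formation: 0.16 × 0.04 = 0.0064
  pegmatite: 0.43 × 0.78 = 0.3354
Normalizing constant Z = 0.0861 + 0.0064 + 0.3354 = 0.4279.
P(carbonatite | evidence) = 0.0861 / 0.4279 ≈ 0.201.

0.201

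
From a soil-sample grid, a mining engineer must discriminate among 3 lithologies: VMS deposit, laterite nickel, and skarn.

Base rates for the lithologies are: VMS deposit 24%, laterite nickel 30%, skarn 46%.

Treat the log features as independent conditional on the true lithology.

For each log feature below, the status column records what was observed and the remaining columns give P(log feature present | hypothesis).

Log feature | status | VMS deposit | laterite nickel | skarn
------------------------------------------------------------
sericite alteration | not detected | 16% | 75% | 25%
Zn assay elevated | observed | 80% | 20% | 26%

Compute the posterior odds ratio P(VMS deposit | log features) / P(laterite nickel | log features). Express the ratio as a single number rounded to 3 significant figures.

10.8

Unnormalized posterior weight (prior times the log feature likelihoods) for each of the two hypotheses (using 1 − P(present | H) for each absent log feature):
  VMS deposit: 0.24 × (1 − 0.16) × 0.80 = 0.16128
  laterite nickel: 0.30 × (1 − 0.75) × 0.20 = 0.015
Posterior odds = 0.16128 / 0.015 ≈ 10.8.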